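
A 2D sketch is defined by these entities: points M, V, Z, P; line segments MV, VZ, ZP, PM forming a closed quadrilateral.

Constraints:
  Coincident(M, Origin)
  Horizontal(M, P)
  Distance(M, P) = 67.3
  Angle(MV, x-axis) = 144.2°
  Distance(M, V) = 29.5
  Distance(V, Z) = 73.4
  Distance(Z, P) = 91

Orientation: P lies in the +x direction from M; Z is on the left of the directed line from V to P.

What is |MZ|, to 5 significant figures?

79.223

Checks: |VZ| = 73.40 ✓; |ZP| = 91.00 ✓.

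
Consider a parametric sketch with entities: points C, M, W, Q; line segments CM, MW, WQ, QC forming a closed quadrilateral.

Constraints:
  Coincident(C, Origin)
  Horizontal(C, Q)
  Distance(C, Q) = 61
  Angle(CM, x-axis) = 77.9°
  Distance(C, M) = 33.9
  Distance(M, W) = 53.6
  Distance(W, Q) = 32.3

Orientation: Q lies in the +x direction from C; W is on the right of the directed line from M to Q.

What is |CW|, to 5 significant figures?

35.086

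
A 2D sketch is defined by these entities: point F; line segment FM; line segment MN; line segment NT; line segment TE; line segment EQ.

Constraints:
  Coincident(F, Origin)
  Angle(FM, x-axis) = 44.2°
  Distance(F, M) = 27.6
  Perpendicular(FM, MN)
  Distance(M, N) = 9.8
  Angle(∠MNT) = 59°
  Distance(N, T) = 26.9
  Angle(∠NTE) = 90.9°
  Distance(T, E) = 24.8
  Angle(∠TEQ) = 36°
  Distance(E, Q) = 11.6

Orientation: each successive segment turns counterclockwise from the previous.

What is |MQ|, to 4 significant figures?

16.86

F is at the origin; FM runs at 44.2° with length 27.6, so M = (19.79, 19.24). FM is perpendicular to MN, so MN runs at 134.2°; with |MN| = 9.8, N = (12.95, 26.27). ∠MNT = 59.0° gives NT at -104.8° from the x-axis; with |NT| = 26.9, T = (6.083, 0.2599). ∠NTE = 90.9° gives TE at -15.70° from the x-axis; with |TE| = 24.8, E = (29.96, -6.451). ∠TEQ = 36.0° gives EQ at 128.3° from the x-axis; with |EQ| = 11.6, Q = (22.77, 2.652). Then |MQ| = |Q − M| = 16.86.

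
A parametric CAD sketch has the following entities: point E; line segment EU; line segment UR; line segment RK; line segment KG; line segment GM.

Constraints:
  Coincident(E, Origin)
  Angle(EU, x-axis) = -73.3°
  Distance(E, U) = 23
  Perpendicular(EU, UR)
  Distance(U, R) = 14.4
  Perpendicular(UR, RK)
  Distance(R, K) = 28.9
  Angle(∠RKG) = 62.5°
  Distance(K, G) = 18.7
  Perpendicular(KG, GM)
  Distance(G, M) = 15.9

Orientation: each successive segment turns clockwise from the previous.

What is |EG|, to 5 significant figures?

3.5017

E is at the origin; EU runs at -73.3° with length 23.0, so U = (6.6093, -22.030). EU is perpendicular to UR, so UR runs at -163.30°; with |UR| = 14.4, R = (-7.1834, -26.168). UR ⟂ RK, so RK runs at 106.70°; with |RK| = 28.9, K = (-15.488, 1.5132). ∠RKG = 62.5° gives KG at -10.800° from the x-axis; with |KG| = 18.7, G = (2.8807, -1.9909). Then |EG| = |G − E| = 3.5017.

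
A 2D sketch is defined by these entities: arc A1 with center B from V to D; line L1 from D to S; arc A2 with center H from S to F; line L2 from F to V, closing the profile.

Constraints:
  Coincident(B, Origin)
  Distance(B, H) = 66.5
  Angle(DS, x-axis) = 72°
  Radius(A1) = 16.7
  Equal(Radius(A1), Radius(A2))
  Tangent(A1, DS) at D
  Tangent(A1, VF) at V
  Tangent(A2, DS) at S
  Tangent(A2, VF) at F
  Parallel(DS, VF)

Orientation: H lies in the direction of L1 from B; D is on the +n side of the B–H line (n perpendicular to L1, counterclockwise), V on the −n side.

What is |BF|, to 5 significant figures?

68.565

The slot axis is L1's direction at 72.0°, so u = (cos 72.0°, sin 72.0°) = (0.30902, 0.95106) and n = (−sin 72.0°, cos 72.0°) = (-0.95106, 0.30902). B is at the origin and H lies 66.5 along u from B, so H = 66.5·u = (20.550, 63.245). Tangency of A1 to both parallel lines with radius 16.7 puts D and V at B ± 16.7·n: D = (-15.883, 5.1606), V = (15.883, -5.1606). Equal radii place S and F the same way about H: S = H + 16.7·n = (4.6670, 68.406), F = H − 16.7·n = (36.432, 58.085). Then |BF| = |F − B| = 68.565.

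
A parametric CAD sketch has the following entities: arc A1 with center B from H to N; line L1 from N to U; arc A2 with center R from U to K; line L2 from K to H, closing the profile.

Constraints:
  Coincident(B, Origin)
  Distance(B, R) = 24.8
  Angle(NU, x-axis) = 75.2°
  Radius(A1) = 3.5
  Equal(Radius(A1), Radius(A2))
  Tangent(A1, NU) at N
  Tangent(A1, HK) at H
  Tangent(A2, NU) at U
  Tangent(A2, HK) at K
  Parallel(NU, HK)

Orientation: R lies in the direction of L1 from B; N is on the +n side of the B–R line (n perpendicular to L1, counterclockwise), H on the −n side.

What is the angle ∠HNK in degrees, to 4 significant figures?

74.24°

The slot axis is L1's direction at 75.2°, so u = (cos 75.2°, sin 75.2°) = (0.2554, 0.9668) and n = (−sin 75.2°, cos 75.2°) = (-0.9668, 0.2554). B is at the origin and R lies 24.8 along u from B, so R = 24.8·u = (6.335, 23.98). Tangency of A1 to both parallel lines with radius 3.5 puts N and H at B ± 3.5·n: N = (-3.384, 0.8941), H = (3.384, -0.8941). Equal radii place U and K the same way about R: U = R + 3.5·n = (2.951, 24.87), K = R − 3.5·n = (9.719, 23.08). Then cos ∠HNK = NH·NK / (|NH||NK|), giving 74.24°.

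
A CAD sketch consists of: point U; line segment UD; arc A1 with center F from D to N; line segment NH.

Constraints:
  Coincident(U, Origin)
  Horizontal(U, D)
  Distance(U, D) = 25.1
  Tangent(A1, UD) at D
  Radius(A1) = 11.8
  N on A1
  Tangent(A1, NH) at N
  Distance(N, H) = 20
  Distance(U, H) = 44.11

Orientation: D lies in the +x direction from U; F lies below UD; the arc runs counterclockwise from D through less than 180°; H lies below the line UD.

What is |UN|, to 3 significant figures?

24.1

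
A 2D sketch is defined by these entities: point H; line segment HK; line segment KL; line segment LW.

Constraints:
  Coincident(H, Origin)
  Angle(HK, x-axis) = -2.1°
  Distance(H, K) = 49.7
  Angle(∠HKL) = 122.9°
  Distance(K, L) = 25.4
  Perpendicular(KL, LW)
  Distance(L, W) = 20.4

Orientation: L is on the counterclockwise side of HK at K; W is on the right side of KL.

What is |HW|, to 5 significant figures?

81.273

H is at the origin; HK runs at -2.1° with length 49.7, so K = 49.7·(cos -2.1°, sin -2.1°) = (49.667, -1.8212). ∠HKL = 122.9°, so KL runs at -2.1° + (180° − 122.9°) = 55.000° from the x-axis; with |KL| = 25.4, L = K + 25.4·(cos 55.000°, sin 55.000°) = (64.235, 18.985). KL ⟂ LW; with |LW| = 20.4 on the right of KL, W = L + 20.4·(0.81915, -0.57358) = (80.946, 7.2843). Then |HW| = |W − H| = 81.273.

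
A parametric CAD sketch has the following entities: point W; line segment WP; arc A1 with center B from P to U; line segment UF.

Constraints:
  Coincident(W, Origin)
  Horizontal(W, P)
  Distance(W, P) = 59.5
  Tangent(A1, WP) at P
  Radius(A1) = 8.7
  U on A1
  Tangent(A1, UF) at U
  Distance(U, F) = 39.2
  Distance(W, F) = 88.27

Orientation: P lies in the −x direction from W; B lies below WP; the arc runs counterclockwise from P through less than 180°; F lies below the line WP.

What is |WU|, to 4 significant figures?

68.39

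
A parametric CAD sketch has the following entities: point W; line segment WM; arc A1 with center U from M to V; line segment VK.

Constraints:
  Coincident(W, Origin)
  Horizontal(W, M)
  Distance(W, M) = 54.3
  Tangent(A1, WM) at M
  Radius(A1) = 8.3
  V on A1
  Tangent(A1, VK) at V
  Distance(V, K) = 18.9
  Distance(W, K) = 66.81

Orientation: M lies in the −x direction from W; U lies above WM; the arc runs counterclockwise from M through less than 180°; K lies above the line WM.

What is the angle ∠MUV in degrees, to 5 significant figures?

131.75°

Checks: |UV| = 8.300 ✓; ∠(UV, VK) = 90.00° ✓; |VK| = 18.90 ✓; |WK| = 66.81 ✓.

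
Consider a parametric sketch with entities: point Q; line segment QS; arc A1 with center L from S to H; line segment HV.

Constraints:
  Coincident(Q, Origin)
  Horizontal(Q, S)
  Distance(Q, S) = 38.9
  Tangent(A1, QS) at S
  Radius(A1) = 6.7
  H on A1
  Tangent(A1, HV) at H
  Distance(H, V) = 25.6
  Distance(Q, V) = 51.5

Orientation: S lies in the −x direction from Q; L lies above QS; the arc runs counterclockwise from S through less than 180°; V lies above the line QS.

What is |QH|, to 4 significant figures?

33.55

Q is at the origin; Q and S share the same y with |QS| = 38.9 and S on the −x side, so S = (-38.90, 0.000). A1 meets QS tangentially, so LS is at right angles to QS, so L = S + (0, 6.7) = (-38.90, 6.700). Since LH ⟂ HV (tangency), |LV| = √(6.7² + 25.6²) = 26.46 regardless of where H sits on A1. So V lies on both circle(Q, 51.5) and circle(L, 26.46); the above-QS intersection is V = (-39.41, 33.16). H is the foot of the tangent from V: H = (-32.45, 8.520).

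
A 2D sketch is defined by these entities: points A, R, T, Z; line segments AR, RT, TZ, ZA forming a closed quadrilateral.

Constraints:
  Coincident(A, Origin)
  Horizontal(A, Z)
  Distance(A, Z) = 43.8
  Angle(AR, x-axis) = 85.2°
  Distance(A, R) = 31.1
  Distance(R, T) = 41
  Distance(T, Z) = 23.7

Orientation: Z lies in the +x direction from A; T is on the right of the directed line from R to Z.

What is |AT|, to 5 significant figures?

21.586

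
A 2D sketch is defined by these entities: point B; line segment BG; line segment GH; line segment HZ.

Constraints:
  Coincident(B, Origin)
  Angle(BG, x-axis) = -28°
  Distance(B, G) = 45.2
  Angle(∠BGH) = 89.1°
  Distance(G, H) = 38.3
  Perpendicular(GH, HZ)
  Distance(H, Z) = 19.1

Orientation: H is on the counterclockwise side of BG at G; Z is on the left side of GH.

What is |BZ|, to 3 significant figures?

45.8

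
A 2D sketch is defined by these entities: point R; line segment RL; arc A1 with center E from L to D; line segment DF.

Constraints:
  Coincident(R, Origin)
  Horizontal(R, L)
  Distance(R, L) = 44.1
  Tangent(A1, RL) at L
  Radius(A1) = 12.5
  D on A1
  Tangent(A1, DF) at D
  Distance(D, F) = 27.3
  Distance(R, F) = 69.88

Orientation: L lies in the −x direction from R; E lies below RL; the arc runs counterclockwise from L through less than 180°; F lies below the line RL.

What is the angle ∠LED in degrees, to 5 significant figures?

87.332°

Checks: |RL| = 44.10 ✓; |ED| = 12.50 ✓; ∠(ED, DF) = 90.00° ✓; |DF| = 27.30 ✓; |RF| = 69.88 ✓.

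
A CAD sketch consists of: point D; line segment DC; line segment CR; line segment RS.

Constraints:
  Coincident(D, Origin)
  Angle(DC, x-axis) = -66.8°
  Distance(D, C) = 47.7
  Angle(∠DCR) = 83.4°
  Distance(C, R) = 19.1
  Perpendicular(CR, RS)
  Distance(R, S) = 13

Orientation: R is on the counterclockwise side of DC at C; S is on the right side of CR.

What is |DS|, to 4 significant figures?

61.90

∠DCR = 83.4°, so CR runs at -66.8° + (180° − 83.4°) = 29.80° from the x-axis; with |CR| = 19.1, R = C + 19.1·(cos 29.80°, sin 29.80°) = (35.37, -34.35). CR ⟂ RS; with |RS| = 13.0 on the right of CR, S = R + 13.0·(0.4970, -0.8678) = (41.83, -45.63). Then |DS| = |S − D| = 61.90.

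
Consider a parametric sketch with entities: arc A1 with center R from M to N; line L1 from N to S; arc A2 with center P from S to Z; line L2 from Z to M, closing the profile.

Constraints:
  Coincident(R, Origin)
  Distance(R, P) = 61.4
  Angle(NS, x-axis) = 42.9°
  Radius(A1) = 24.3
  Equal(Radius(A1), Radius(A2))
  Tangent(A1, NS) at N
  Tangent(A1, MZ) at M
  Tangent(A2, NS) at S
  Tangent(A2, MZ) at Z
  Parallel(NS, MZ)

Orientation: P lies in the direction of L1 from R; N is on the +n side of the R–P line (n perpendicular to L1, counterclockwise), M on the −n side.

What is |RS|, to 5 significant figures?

66.034

The slot axis is L1's direction at 42.9°, so u = (cos 42.9°, sin 42.9°) = (0.73254, 0.68072) and n = (−sin 42.9°, cos 42.9°) = (-0.68072, 0.73254). R is at the origin and P lies 61.4 along u from R, so P = 61.4·u = (44.978, 41.796). Tangency of A1 to both parallel lines with radius 24.3 puts N and M at R ± 24.3·n: N = (-16.542, 17.801), M = (16.542, -17.801). Equal radii place S and Z the same way about P: S = P + 24.3·n = (28.437, 59.597), Z = P − 24.3·n = (61.520, 23.995). Then |RS| = |S − R| = 66.034.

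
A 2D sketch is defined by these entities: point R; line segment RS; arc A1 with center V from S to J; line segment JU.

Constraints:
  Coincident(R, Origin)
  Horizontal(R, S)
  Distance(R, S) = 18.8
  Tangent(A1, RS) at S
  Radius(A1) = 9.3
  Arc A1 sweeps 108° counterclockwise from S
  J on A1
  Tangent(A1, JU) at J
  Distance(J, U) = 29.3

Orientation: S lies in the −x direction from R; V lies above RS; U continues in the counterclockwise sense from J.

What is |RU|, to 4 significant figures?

44.32

R is at the origin; R and S share the same y with |RS| = 18.8 and S on the −x side, so S = (-18.80, 0.000). The tangent condition forces VS to be normal to RS, so V = S + (0, 9.3) = (-18.80, 9.300). On A1, S sits at bearing -90° from V; a 108° counterclockwise sweep puts J at bearing 18°, so J = V + 9.3·(cos 18°, sin 18°) = (-9.955, 12.17). The tangent condition forces VJ to be normal to JU, so JU runs along (−sin 18°, cos 18°); with |JU| = 29.3, U = (-19.01, 40.04). Then |RU| = |U − R| = 44.32.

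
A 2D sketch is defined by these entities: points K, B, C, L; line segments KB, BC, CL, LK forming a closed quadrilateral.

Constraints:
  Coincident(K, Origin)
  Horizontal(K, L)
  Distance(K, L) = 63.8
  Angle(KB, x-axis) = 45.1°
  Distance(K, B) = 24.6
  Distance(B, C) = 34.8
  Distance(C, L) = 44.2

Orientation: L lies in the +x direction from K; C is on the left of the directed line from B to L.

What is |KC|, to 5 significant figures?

59.334

K is at the origin; K and L share the same y with |KL| = 63.8 and L in +x, so L = (63.8, 0). KB runs at 45.1° with |KB| = 24.6, so B = (17.364, 17.425). C is determined by |BC| = 34.8 and |CL| = 44.2 together: it lies at the intersection of circle(B, 34.8) and circle(L, 44.2). With |BL| = 49.597, the foot of the radical line on BL is 17.312 from B and the perpendicular offset is √(34.8² − 17.312²) = 30.188. Taking the left-of-BL solution: C = (44.179, 39.606).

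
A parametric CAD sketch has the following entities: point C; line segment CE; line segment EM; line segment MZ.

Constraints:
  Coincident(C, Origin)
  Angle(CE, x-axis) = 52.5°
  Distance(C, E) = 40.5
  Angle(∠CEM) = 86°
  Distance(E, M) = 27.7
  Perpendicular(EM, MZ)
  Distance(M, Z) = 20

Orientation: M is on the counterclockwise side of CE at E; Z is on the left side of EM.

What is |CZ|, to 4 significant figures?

32.17

C is at the origin; CE runs at 52.5° with length 40.5, so E = 40.5·(cos 52.5°, sin 52.5°) = (24.65, 32.13). ∠CEM = 86.0°, so EM runs at 52.5° + (180° − 86.0°) = 146.5° from the x-axis; with |EM| = 27.7, M = E + 27.7·(cos 146.5°, sin 146.5°) = (1.556, 47.42). EM ⟂ MZ; with |MZ| = 20.0 on the left of EM, Z = M + 20.0·(-0.5519, -0.8339) = (-9.483, 30.74). Then |CZ| = |Z − C| = 32.17.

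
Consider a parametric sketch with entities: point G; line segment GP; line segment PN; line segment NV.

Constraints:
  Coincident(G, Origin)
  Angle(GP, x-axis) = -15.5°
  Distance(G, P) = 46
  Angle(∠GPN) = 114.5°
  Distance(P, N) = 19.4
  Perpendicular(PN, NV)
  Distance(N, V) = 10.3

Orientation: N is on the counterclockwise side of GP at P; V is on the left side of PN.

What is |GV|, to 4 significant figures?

49.76

G is at the origin; GP runs at -15.5° with length 46.0, so P = 46.0·(cos -15.5°, sin -15.5°) = (44.33, -12.29). ∠GPN = 114.5°, so PN runs at -15.5° + (180° − 114.5°) = 50.00° from the x-axis; with |PN| = 19.4, N = P + 19.4·(cos 50.00°, sin 50.00°) = (56.80, 2.568). The perpendicularity gives NV at right angles to PN; with |NV| = 10.3 on the left of PN, V = N + 10.3·(-0.7660, 0.6428) = (48.91, 9.189). Then |GV| = |V − G| = 49.76.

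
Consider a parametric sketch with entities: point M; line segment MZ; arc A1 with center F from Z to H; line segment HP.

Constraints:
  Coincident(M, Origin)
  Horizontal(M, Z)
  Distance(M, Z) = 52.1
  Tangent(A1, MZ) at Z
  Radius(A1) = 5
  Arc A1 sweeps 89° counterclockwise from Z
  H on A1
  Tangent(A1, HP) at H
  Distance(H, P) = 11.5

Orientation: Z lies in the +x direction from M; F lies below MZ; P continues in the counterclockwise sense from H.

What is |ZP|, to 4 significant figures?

17.22

On A1, Z sits at bearing 90° from F; an 89° counterclockwise sweep puts H at bearing 179°, so H = F + 5.0·(cos 179°, sin 179°) = (47.10, -4.913). A1 meets HP tangentially, so FH is at right angles to HP, so HP runs along (−sin 179°, cos 179°); with |HP| = 11.5, P = (46.90, -16.41). Then |ZP| = |P − Z| = 17.22.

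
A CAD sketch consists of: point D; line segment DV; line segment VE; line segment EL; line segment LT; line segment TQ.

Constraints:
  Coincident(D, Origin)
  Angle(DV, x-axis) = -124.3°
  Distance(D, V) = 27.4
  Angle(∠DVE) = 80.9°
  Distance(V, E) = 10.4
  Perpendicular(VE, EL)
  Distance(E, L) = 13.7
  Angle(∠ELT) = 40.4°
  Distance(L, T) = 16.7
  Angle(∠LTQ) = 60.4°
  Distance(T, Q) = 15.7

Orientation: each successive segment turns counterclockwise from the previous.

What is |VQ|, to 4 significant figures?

15.13

∠ELT = 40.4° gives LT at -155.6° from the x-axis; with |LT| = 16.7, T = (-15.41, -21.57). ∠LTQ = 60.4° gives TQ at -36.00° from the x-axis; with |TQ| = 15.7, Q = (-2.704, -30.79). Then |VQ| = |Q − V| = 15.13.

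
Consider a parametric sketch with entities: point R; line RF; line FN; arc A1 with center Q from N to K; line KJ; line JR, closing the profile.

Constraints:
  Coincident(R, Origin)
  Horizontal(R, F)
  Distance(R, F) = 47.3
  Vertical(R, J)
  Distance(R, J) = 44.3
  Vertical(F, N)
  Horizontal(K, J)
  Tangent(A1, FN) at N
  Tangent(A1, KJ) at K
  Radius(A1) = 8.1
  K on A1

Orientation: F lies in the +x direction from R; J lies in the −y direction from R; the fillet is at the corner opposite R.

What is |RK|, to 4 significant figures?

59.15

The virtual corner opposite R is at (47.30, -44.30). A1 meets FN tangentially, so QN is at right angles to FN and the tangent condition forces QK to be normal to KJ, with radius 8.1, so the center Q sits 8.1 in from both sides at Q = (39.20, -36.20). That places the tangent points at N = (47.30, -36.20) on FN and K = (39.20, -44.30) on KJ. Then |RK| = |K − R| = 59.15.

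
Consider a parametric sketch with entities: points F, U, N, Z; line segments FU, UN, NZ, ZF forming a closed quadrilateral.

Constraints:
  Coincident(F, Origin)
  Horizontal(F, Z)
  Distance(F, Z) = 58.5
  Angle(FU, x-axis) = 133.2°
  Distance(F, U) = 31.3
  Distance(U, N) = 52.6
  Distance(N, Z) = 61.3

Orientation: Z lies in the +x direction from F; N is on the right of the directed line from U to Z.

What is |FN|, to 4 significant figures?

24.29

Checks: |UN| = 52.60 ✓; |NZ| = 61.30 ✓.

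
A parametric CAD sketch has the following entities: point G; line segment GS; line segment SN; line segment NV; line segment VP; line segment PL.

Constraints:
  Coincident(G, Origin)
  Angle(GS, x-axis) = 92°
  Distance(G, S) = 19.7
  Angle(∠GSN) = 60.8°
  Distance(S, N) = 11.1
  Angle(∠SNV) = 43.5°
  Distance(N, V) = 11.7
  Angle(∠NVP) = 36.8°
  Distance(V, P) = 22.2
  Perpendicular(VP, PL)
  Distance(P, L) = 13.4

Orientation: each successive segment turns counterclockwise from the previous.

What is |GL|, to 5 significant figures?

30.440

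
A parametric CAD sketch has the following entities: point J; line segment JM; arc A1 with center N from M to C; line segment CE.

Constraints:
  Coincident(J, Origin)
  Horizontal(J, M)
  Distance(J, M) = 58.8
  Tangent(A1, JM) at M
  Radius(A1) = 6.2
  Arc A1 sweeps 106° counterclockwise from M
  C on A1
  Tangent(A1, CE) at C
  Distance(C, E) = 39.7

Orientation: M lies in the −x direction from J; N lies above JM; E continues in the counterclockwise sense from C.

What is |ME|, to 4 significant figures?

46.34

J is at the origin; JM is horizontal with |JM| = 58.8 and M on the −x side, so M = (-58.80, 0.000). Since A1 is tangent to JM there, NM ⟂ JM, so N = M + (0, 6.2) = (-58.80, 6.200). On A1, M sits at bearing -90° from N; a 106° counterclockwise sweep puts C at bearing 16°, so C = N + 6.2·(cos 16°, sin 16°) = (-52.84, 7.909). A1 meets CE tangentially, so NC is at right angles to CE, so CE runs along (−sin 16°, cos 16°); with |CE| = 39.7, E = (-63.78, 46.07). Then |ME| = |E − M| = 46.34.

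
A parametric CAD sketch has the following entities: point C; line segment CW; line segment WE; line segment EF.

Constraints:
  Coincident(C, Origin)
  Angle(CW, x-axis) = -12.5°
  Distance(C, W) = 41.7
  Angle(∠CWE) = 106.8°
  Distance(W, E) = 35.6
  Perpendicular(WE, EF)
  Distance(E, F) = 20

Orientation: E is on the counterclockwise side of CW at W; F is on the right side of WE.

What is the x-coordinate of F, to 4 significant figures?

75.57

C is at the origin; CW runs at -12.5° with length 41.7, so W = 41.7·(cos -12.5°, sin -12.5°) = (40.71, -9.026). ∠CWE = 106.8°, so WE runs at -12.5° + (180° − 106.8°) = 60.70° from the x-axis; with |WE| = 35.6, E = W + 35.6·(cos 60.70°, sin 60.70°) = (58.13, 22.02). The perpendicularity gives EF at right angles to WE; with |EF| = 20.0 on the right of WE, F = E + 20.0·(0.8721, -0.4894) = (75.57, 12.23). So F.x = 75.57.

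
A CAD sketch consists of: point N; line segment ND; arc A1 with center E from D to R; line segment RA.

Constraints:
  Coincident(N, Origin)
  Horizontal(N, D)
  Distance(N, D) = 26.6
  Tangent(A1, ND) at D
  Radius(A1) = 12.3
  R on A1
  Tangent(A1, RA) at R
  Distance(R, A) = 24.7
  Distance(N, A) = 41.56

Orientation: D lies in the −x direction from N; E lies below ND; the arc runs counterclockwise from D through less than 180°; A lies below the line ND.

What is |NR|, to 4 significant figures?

40.93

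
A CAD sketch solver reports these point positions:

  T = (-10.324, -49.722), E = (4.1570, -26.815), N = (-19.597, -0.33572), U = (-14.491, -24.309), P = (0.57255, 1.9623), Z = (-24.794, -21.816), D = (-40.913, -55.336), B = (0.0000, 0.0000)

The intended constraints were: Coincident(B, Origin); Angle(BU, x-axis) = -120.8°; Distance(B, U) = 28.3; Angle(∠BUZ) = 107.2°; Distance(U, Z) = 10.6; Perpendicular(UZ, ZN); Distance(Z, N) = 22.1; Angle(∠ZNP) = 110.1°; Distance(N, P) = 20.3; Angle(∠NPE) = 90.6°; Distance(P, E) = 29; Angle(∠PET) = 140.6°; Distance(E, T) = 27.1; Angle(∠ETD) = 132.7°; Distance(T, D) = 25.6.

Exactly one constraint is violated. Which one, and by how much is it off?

Distance(T, D) = 25.6 — off by 5.50.

B = (0.00, 0.00) ✓; BU at -120.8° ✓; |BU| = 28.30 ✓; ∠BUZ = 107.2° ✓; |UZ| = 10.60 ✓; ∠(UZ, ZN) = 90.00° ✓; |ZN| = 22.10 ✓; ∠ZNP = 110.1° ✓; |NP| = 20.30 ✓; ∠NPE = 90.60° ✓; |PE| = 29.00 ✓; ∠PET = 140.6° ✓; |ET| = 27.10 ✓; ∠ETD = 132.7° ✓; |TD| = 31.10 ✗.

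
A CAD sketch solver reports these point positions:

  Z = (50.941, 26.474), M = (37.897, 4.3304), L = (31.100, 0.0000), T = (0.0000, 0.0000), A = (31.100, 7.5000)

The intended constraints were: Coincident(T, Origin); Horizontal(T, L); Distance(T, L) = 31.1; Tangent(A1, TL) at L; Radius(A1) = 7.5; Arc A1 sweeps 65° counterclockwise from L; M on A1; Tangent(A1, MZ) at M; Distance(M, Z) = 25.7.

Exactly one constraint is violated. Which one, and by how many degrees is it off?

Tangent(A1, MZ) at M — off by 5.50°.

T = (0.00, 0.00) ✓; T.y = 0.00, L.y = 0.00 ✓; |TL| = 31.10 ✓; ∠(AL, LT) = 90.00° ✓; |AL| = 7.500 ✓; bearing(A→M) − bearing(A→L) = 65.00° ✓; |AM| = 7.500 ✓; ∠(AM, MZ) = 95.50° ✗; |MZ| = 25.70 ✓.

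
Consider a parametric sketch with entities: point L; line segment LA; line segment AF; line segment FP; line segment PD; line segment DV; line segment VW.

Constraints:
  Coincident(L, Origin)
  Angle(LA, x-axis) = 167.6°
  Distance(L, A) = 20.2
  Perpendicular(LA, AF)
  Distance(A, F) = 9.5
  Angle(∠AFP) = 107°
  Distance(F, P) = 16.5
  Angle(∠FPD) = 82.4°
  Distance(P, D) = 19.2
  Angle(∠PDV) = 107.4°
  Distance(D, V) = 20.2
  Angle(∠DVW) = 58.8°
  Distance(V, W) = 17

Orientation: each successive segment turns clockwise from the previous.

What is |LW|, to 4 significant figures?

18.30

L is at the origin; LA runs at 167.6° with length 20.2, so A = (-19.73, 4.338). LA ⟂ AF, so AF runs at 77.60°; with |AF| = 9.5, F = (-17.69, 13.62). ∠AFP = 107.0° gives FP at 4.600° from the x-axis; with |FP| = 16.5, P = (-1.242, 14.94). ∠FPD = 82.4° gives PD at -93.00° from the x-axis; with |PD| = 19.2, D = (-2.247, -4.234). ∠PDV = 107.4° gives DV at -165.6° from the x-axis; with |DV| = 20.2, V = (-21.81, -9.258). ∠DVW = 58.8° gives VW at 73.20° from the x-axis; with |VW| = 17.0, W = (-16.90, 7.017). Then |LW| = |W − L| = 18.30.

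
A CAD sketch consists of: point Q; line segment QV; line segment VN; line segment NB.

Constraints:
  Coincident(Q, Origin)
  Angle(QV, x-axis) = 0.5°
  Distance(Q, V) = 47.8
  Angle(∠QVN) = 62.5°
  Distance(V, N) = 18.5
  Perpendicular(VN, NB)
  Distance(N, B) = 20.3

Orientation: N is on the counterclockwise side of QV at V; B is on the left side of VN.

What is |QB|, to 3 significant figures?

22.4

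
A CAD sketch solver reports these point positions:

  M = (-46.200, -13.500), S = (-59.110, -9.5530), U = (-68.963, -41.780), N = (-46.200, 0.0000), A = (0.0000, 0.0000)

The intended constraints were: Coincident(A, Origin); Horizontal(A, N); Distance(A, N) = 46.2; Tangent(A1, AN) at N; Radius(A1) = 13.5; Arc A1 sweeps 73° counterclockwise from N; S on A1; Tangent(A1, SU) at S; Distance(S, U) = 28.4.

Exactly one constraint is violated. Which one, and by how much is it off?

Distance(S, U) = 28.4 — off by 5.30.

A = (0.00, 0.00) ✓; A.y = 0.00, N.y = 0.00 ✓; |AN| = 46.20 ✓; ∠(MN, NA) = 90.00° ✓; |MN| = 13.50 ✓; bearing(M→S) − bearing(M→N) = 73.00° ✓; |MS| = 13.50 ✓; ∠(MS, SU) = 90.00° ✓; |SU| = 33.70 ✗.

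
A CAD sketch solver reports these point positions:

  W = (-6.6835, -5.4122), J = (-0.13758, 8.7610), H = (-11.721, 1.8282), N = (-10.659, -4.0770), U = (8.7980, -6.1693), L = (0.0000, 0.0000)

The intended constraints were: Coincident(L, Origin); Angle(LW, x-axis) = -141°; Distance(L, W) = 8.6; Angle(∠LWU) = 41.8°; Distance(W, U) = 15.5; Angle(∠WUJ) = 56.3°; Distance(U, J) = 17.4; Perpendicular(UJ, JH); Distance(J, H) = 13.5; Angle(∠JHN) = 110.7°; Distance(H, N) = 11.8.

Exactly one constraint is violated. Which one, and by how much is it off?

Distance(H, N) = 11.8 — off by 5.80.

L = (0.00, 0.00) ✓; LW at -141.0° ✓; |LW| = 8.600 ✓; ∠LWU = 41.80° ✓; |WU| = 15.50 ✓; ∠WUJ = 56.30° ✓; |UJ| = 17.40 ✓; ∠(UJ, JH) = 90.00° ✓; |JH| = 13.50 ✓; ∠JHN = 110.7° ✓; |HN| = 6.000 ✗.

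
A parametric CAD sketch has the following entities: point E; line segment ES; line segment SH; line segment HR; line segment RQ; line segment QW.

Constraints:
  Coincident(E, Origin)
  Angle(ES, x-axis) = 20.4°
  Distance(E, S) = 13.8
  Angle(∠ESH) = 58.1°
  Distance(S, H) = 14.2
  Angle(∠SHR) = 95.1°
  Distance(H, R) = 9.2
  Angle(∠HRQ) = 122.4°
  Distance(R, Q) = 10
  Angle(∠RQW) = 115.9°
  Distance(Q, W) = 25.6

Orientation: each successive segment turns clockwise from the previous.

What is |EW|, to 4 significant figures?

24.42

E is at the origin; ES runs at 20.4° with length 13.8, so S = (12.93, 4.810). ∠ESH = 58.1° gives SH at -101.5° from the x-axis; with |SH| = 14.2, H = (10.10, -9.105). ∠SHR = 95.1° gives HR at 173.6° from the x-axis; with |HR| = 9.2, R = (0.9608, -8.079). ∠HRQ = 122.4° gives RQ at 116.0° from the x-axis; with |RQ| = 10.0, Q = (-3.423, 0.9088). ∠RQW = 115.9° gives QW at 51.90° from the x-axis; with |QW| = 25.6, W = (12.37, 21.05). Then |EW| = |W − E| = 24.42.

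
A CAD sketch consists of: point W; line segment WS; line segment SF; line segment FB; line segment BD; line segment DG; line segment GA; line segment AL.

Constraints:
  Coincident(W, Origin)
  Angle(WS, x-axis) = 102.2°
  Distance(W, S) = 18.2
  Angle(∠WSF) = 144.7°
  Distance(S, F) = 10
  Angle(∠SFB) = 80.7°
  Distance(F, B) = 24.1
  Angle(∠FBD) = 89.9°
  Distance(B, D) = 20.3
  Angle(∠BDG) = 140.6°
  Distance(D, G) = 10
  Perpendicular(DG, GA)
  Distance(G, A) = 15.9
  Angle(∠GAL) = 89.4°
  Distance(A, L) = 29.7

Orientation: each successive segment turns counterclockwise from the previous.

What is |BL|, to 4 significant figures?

4.838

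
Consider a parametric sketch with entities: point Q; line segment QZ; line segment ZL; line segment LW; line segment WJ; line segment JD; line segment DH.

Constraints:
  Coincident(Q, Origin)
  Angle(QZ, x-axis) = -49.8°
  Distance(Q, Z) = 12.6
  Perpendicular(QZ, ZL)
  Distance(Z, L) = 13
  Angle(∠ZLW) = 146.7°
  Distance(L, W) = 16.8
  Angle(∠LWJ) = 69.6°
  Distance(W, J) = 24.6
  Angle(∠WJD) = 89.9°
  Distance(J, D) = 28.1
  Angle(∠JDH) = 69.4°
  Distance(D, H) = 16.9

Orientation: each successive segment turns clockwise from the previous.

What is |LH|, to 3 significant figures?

7.00

∠WJD = 89.9° gives JD at -13.6° from the x-axis; with |JD| = 28.1, D = (14.6, -2.72). ∠JDH = 69.4° gives DH at -124° from the x-axis; with |DH| = 16.9, H = (5.08, -16.7). Then |LH| = |H − L| = 7.00.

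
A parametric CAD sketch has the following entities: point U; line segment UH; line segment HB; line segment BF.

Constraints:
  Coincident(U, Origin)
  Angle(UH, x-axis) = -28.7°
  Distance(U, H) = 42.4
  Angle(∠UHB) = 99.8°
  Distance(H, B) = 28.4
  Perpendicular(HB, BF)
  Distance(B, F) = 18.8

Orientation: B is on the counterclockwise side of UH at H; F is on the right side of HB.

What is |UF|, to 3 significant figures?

70.3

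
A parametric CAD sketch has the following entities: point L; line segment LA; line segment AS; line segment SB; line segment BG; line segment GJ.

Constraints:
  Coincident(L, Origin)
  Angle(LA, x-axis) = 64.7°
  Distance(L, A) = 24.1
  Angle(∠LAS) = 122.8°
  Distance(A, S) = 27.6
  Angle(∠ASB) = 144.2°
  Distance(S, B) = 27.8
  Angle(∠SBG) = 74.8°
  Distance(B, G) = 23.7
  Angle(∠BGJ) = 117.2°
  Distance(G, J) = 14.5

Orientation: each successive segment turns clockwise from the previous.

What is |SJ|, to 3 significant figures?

26.9

∠SBG = 74.8° gives BG at -134° from the x-axis; with |BG| = 23.7, G = (45.8, -4.98). ∠BGJ = 117.2° gives GJ at 164° from the x-axis; with |GJ| = 14.5, J = (31.9, -0.910). Then |SJ| = |J − S| = 26.9.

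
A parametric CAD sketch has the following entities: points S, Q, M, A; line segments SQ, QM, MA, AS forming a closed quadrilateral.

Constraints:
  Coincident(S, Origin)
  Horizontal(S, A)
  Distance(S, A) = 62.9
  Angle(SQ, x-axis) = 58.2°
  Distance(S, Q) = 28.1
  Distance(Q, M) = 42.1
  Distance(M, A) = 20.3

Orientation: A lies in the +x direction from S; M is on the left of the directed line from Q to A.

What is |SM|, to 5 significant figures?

59.862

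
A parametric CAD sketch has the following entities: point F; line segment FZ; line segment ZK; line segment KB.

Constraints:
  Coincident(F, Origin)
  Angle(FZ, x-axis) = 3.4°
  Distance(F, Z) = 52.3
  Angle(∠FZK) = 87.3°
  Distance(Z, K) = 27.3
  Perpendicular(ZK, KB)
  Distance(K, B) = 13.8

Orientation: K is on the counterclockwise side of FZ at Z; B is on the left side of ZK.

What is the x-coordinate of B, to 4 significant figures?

35.59

F is at the origin; FZ runs at 3.4° with length 52.3, so Z = 52.3·(cos 3.4°, sin 3.4°) = (52.21, 3.102). ∠FZK = 87.3°, so ZK runs at 3.4° + (180° − 87.3°) = 96.10° from the x-axis; with |ZK| = 27.3, K = Z + 27.3·(cos 96.10°, sin 96.10°) = (49.31, 30.25). ZK ⟂ KB; with |KB| = 13.8 on the left of ZK, B = K + 13.8·(-0.9943, -0.1063) = (35.59, 28.78). So B.x = 35.59.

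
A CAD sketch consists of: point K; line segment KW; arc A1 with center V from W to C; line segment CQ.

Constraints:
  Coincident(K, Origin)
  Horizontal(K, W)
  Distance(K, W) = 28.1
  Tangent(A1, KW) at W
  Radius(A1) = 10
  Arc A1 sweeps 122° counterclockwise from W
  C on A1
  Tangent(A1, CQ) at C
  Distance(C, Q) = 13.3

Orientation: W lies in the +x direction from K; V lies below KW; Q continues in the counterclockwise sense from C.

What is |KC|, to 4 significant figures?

24.88

Tangency of A1 to KW means the radius VW is perpendicular to KW, so V = W + (0, -10) = (28.10, -10.00). On A1, W sits at bearing 90° from V; a 122° counterclockwise sweep puts C at bearing 212°, so C = V + 10.0·(cos 212°, sin 212°) = (19.62, -15.30). Then |KC| = |C − K| = 24.88.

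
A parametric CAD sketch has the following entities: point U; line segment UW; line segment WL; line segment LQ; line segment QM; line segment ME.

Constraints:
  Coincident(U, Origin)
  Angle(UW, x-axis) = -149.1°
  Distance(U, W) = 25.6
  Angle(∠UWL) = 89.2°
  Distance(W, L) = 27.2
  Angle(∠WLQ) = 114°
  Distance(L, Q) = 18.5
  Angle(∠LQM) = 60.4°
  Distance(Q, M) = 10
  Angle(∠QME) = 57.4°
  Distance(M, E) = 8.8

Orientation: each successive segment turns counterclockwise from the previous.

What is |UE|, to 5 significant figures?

34.156

∠LQM = 60.4° gives QM at 127.30° from the x-axis; with |QM| = 10.0, M = (4.5997, -25.855). ∠QME = 57.4° gives ME at -110.10° from the x-axis; with |ME| = 8.8, E = (1.5755, -34.119). Then |UE| = |E − U| = 34.156.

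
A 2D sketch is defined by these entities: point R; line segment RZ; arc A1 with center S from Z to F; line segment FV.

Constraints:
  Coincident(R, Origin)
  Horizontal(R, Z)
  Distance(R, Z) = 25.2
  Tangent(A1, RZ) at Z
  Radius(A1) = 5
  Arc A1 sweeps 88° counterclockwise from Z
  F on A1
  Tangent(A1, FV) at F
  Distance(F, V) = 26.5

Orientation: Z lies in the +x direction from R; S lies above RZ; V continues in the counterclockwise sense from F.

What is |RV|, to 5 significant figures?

44.146

R is at the origin; R and Z share the same y with |RZ| = 25.2 and Z on the +x side, so Z = (25.200, 0.0000). A1 meets RZ tangentially, so SZ is at right angles to RZ, so S = Z + (0, 5) = (25.200, 5.0000). On A1, Z sits at bearing -90° from S; an 88° counterclockwise sweep puts F at bearing -2°, so F = S + 5.0·(cos -2°, sin -2°) = (30.197, 4.8255). Tangency of A1 to FV means the radius SF is perpendicular to FV, so FV runs along (−sin -2°, cos -2°); with |FV| = 26.5, V = (31.122, 31.309). Then |RV| = |V − R| = 44.146.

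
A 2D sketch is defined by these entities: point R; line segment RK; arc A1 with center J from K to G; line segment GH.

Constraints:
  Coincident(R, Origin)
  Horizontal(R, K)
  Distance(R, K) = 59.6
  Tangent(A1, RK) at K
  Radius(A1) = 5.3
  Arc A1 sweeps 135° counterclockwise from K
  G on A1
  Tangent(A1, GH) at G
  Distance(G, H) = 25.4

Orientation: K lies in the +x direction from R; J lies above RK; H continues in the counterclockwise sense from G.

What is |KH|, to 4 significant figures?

30.52

R is at the origin; RK is horizontal with |RK| = 59.6 and K on the +x side, so K = (59.60, 0.000). The tangent condition forces JK to be normal to RK, so J = K + (0, 5.3) = (59.60, 5.300). On A1, K sits at bearing -90° from J; a 135° counterclockwise sweep puts G at bearing 45°, so G = J + 5.3·(cos 45°, sin 45°) = (63.35, 9.048). A1 meets GH tangentially, so JG is at right angles to GH, so GH runs along (−sin 45°, cos 45°); with |GH| = 25.4, H = (45.39, 27.01). Then |KH| = |H − K| = 30.52.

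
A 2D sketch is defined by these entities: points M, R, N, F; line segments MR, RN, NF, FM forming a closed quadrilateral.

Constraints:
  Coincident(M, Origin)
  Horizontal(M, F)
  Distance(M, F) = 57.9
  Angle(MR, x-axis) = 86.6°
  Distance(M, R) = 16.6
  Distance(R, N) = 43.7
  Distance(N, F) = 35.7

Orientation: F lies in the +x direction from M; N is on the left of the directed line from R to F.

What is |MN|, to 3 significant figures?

52.7

M is at the origin; M and F share the same y with |MF| = 57.9 and F in +x, so F = (57.9, 0). MR runs at 86.6° with |MR| = 16.6, so R = (0.984, 16.6). N is determined by |RN| = 43.7 and |NF| = 35.7 together: it lies at the intersection of circle(R, 43.7) and circle(F, 35.7). With |RF| = 59.3, the foot of the radical line on RF is 35.0 from R and the perpendicular offset is √(43.7² − 35.0²) = 26.2. Taking the left-of-RF solution: N = (41.9, 31.9).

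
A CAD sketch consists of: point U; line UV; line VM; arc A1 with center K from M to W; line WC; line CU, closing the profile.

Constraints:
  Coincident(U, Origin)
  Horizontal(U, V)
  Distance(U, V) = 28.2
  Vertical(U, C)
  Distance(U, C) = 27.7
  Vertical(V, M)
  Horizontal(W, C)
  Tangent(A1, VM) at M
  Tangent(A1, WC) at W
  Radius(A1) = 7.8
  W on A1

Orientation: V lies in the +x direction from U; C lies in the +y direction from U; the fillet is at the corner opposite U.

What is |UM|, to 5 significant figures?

34.514

The virtual corner opposite U is at (28.200, 27.700). Since A1 is tangent to VM there, KM ⟂ VM and A1 meets WC tangentially, so KW is at right angles to WC, with radius 7.8, so the center K sits 7.8 in from both sides at K = (20.400, 19.900). That places the tangent points at M = (28.200, 19.900) on VM and W = (20.400, 27.700) on WC. Then |UM| = |M − U| = 34.514.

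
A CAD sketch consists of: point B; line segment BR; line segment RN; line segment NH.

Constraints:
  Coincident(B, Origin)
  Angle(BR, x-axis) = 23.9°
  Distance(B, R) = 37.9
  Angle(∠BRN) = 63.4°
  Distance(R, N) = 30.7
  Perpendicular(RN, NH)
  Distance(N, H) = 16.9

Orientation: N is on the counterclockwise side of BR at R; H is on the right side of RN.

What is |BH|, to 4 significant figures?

52.61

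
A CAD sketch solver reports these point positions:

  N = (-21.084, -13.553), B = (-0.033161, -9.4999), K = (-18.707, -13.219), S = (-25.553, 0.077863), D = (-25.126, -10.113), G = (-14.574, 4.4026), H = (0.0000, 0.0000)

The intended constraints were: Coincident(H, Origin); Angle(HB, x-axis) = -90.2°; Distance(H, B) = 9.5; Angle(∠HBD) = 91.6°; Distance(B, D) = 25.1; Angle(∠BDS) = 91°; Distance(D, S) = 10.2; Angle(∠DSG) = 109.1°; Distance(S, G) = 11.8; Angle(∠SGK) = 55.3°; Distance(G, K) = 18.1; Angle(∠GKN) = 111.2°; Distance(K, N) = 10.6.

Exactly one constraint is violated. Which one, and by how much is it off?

Distance(K, N) = 10.6 — off by 8.20.

H = (0.00, 0.00) ✓; HB at -90.20° ✓; |HB| = 9.500 ✓; ∠HBD = 91.60° ✓; |BD| = 25.10 ✓; ∠BDS = 91.00° ✓; |DS| = 10.20 ✓; ∠DSG = 109.1° ✓; |SG| = 11.80 ✓; ∠SGK = 55.30° ✓; |GK| = 18.10 ✓; ∠GKN = 111.2° ✓; |KN| = 2.400 ✗.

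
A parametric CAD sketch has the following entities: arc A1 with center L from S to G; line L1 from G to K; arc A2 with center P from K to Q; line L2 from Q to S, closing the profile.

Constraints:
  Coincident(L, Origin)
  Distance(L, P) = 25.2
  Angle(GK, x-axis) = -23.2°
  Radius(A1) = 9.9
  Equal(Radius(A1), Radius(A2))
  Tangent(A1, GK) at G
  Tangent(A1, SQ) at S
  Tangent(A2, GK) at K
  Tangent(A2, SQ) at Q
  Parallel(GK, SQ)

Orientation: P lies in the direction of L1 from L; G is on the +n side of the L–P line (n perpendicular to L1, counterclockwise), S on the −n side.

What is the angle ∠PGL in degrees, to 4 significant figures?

68.55°

The slot axis is L1's direction at -23.2°, so u = (cos -23.2°, sin -23.2°) = (0.9191, -0.3939) and n = (−sin -23.2°, cos -23.2°) = (0.3939, 0.9191). L is at the origin and P lies 25.2 along u from L, so P = 25.2·u = (23.16, -9.927). Tangency of A1 to both parallel lines with radius 9.9 puts G and S at L ± 9.9·n: G = (3.900, 9.099), S = (-3.900, -9.099). Then cos ∠PGL = GP·GL / (|GP||GL|), giving 68.55°.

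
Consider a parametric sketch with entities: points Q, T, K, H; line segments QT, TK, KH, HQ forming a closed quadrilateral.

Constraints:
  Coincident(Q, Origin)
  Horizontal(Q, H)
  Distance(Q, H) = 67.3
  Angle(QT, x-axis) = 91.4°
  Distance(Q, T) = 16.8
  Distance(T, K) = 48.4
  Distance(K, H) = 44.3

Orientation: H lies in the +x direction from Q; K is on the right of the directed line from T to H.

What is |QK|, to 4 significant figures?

36.10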